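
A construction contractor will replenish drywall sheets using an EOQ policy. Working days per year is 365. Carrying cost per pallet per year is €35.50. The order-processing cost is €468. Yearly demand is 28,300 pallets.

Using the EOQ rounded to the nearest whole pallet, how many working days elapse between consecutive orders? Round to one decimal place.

11.1 days

Optimal lot size Q* = (2 × 28,300 × €468 / €35.5)^½ ≈ 863.81 → Q = 864 pallets
Days between orders = 365 / (D/Q) = 365 / 32.755 ≈ 11.143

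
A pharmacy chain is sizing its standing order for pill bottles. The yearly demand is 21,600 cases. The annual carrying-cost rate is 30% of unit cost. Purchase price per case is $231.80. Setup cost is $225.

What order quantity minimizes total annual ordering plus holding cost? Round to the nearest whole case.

Carrying cost H = $231.8 × 30% = $69.5400/case/yr
Optimal lot size Q* = (2 × 21,600 × $225 / $69.54)^½ ≈ 373.87

374 cases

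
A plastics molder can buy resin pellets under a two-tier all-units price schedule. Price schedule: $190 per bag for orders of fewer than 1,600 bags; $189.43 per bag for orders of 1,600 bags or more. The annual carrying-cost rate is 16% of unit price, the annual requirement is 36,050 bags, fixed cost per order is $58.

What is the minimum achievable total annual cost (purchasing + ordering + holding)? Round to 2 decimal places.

H₁ = 16%×$190 = $30.4000;  H₂ = 16%×$189.43 = $30.3088
EOQ₁ = √(2×36,050×58/30.4000) = 370.89  (< 1,600, feasible at tier 1)
EOQ₂ = √(2×36,050×58/30.3088) = 371.45  (< 1,600 → use Q = 1,600 at tier-2 price)
TC(tier 1 (EOQ₁), Q≈370.9) = $6,860,775.05
TC(tier 2, Q≈1,600.0) = $6,854,505.35
Minimum at tier 2: $6,854,505.35

$6,854,505.35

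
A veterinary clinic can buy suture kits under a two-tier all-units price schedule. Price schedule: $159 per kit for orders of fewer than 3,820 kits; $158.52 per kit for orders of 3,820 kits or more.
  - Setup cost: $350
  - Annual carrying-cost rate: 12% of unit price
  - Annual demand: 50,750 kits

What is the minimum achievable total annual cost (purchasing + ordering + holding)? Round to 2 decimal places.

H₁ = 12%×$159 = $19.0800;  H₂ = 12%×$158.52 = $19.0224
EOQ₁ = √(2×50,750×350/19.0800) = 1,364.51  (< 3,820, feasible at tier 1)
EOQ₂ = √(2×50,750×350/19.0224) = 1,366.58  (< 3,820 → use Q = 3,820 at tier-2 price)
TC(tier 1 (EOQ₁), Q≈1,364.5) = $8,095,284.92
TC(tier 2, Q≈3,820.0) = $8,085,872.65
Minimum at tier 2: $8,085,872.65

$8,085,872.65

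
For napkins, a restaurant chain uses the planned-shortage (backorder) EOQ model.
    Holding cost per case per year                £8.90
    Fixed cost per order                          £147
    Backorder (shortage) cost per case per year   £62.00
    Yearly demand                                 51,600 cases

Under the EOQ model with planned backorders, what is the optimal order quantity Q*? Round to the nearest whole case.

Basic EOQ = √(2·51,600·147/8.9) = 1,305.580
Backorder adjustment √((H+b)/b) = √((8.9+62)/62) = 1.0694
Q* = 1,305.580 × 1.0694 ≈ 1,396.15

1,396 cases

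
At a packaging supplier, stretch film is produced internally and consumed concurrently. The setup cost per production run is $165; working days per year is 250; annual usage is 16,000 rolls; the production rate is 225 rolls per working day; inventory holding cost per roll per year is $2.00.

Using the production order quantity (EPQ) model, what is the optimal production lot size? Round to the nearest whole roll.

1,921 rolls

d = 16,000/250 = 64.0000 rolls/day;  effective holding cost H(1 − d/p) = 2·(1 − 64.0000/225) = 1.43111
Q* = √(2DS / H_eff) = √(2·16,000·165 / 1.43111) ≈ 1,920.79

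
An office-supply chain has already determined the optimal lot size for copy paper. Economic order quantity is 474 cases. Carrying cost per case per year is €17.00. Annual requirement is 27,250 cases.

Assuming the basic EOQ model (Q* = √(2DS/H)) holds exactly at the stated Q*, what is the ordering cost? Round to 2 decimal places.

Since Q* = (2DS/H)^½, squaring gives Q*²·H = 2DS.
S = Q²H / (2D) = 474² × 17 / (2 × 27,250) = 70.0824

€70.08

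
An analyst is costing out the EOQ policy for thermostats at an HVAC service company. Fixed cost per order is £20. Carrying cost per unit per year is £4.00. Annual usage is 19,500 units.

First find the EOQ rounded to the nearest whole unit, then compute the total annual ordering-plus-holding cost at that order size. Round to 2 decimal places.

£1,766.35

Q* = √(2·D·S / H) = √(2·19,500·20 / 4) = √195,000.0 ≈ 441.59 → Q = 442 units
Annual ordering cost = (D/Q)·S = (19,500/442) × 20 = £882.35
Annual holding cost  = (Q/2)·H = (442/2) × 4 = £884.00
Total = £882.35 + £884.00 = £1,766.35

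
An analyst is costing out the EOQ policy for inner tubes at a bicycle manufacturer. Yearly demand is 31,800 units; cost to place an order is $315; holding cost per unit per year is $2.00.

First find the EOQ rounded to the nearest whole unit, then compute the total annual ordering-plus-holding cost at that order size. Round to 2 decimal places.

$6,329.93

2DS/H = 2·31,800·315/2 = 10,017,000.00
EOQ = √10,017,000.00 ≈ 3,164.96 → Q = 3,165 units
Ordering: D/Q × S = 31,800/3,165 × $315 = $3,164.93
Holding:  Q/2 × H = 3,165/2 × $2 = $3,165.00
Total = $3,164.93 + $3,165.00 = $6,329.93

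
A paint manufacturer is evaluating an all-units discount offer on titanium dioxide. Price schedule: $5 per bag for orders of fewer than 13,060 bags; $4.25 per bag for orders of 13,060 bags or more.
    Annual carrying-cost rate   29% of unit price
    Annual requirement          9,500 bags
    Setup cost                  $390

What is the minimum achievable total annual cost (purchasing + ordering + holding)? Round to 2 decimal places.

H₁ = 29%×$5 = $1.4500;  H₂ = 29%×$4.25 = $1.2325
EOQ₁ = √(2×9,500×390/1.4500) = 2,260.61  (< 13,060, feasible at tier 1)
EOQ₂ = √(2×9,500×390/1.2325) = 2,451.97  (< 13,060 → use Q = 13,060 at tier-2 price)
TC(tier 1 (EOQ₁), Q≈2,260.6) = $50,777.88
TC(tier 2, Q≈13,060.0) = $48,706.92
Minimum at tier 2: $48,706.92

$48,706.92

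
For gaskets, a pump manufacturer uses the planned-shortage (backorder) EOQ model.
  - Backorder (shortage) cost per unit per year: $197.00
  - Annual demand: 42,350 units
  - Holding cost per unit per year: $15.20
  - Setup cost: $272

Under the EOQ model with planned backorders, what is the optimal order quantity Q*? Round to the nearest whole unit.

1,278 units

Q* = √(2DS/H) · √((H + b)/b)
   = √(2 × 42,350 × 272 / 15.2) · √((15.2 + 197) / 197)
   = 1,231.131 × 1.0379 ≈ 1,277.74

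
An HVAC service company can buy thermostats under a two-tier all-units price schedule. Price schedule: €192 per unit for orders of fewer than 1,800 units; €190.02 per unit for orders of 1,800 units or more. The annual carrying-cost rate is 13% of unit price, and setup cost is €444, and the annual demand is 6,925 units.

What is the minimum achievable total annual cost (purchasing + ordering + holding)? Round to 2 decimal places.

€1,339,829.01

H₁ = 13%×€192 = €24.9600;  H₂ = 13%×€190.02 = €24.7026
EOQ₁ = √(2×6,925×444/24.9600) = 496.36  (< 1,800, feasible at tier 1)
EOQ₂ = √(2×6,925×444/24.7026) = 498.94  (< 1,800 → use Q = 1,800 at tier-2 price)
TC(tier 1 (EOQ₁), Q≈496.4) = €1,341,989.07
TC(tier 2, Q≈1,800.0) = €1,339,829.01
Minimum at tier 2: €1,339,829.01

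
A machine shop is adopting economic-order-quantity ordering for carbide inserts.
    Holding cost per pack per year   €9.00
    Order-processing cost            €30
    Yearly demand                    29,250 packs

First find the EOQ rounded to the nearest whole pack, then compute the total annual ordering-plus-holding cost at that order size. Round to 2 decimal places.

EOQ = √(2DS/H) = √(2 × 29,250 × 30 / 9)
    = √(195,000.00) ≈ 441.59 → Q = 442 packs
Ordering: D/Q × S = 29,250/442 × €30 = €1,985.29
Holding:  Q/2 × H = 442/2 × €9 = €1,989.00
Total = €1,985.29 + €1,989.00 = €3,974.29

€3,974.29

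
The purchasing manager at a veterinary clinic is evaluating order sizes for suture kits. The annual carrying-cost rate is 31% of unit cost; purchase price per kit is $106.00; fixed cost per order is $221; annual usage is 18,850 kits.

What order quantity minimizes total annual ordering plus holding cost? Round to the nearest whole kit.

H = i·C = 0.31 × $106 = $32.8600 per kit-year
EOQ = √(2DS/H) = √(2 × 18,850 × 221 / 32.86)
    = √(253,551.43) ≈ 503.54

504 kits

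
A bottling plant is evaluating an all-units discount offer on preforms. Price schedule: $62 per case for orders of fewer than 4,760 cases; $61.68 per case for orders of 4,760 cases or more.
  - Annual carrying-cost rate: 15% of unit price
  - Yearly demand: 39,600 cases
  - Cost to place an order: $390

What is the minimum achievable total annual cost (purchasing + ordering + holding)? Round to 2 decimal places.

$2,467,792.30

H₁ = 15%×$62 = $9.3000;  H₂ = 15%×$61.68 = $9.2520
EOQ₁ = √(2×39,600×390/9.3000) = 1,822.44  (< 4,760, feasible at tier 1)
EOQ₂ = √(2×39,600×390/9.2520) = 1,827.16  (< 4,760 → use Q = 4,760 at tier-2 price)
TC(tier 1 (EOQ₁), Q≈1,822.4) = $2,472,148.70
TC(tier 2, Q≈4,760.0) = $2,467,792.30
Minimum at tier 2: $2,467,792.30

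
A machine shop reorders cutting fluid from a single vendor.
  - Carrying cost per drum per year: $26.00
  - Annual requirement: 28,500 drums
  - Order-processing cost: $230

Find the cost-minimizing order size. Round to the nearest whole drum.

Optimal lot size Q* = (2 × 28,500 × $230 / $26)^½ ≈ 710.09

710 drums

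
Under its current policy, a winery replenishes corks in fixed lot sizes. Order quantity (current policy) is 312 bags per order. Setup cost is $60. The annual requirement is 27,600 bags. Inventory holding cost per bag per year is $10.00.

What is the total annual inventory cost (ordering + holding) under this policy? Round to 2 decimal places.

Ordering: D/Q × S = 27,600/312 × $60 = $5,307.69
Holding:  Q/2 × H = 312/2 × $10 = $1,560.00
Total = $5,307.69 + $1,560.00 = $6,867.69

$6,867.69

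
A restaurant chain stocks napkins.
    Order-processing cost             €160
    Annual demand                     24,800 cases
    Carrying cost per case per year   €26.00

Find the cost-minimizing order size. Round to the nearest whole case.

2DS/H = 2·24,800·160/26 = 305,230.77
EOQ = √305,230.77 ≈ 552.48

552 cases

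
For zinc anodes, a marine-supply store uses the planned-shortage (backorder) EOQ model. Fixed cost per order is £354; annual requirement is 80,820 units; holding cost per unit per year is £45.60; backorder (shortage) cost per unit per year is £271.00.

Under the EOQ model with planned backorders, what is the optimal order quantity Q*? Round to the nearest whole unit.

1,211 units

Q* = √(2DS/H) · √((H + b)/b)
   = √(2 × 80,820 × 354 / 45.6) · √((45.6 + 271) / 271)
   = 1,120.195 × 1.0809 ≈ 1,210.78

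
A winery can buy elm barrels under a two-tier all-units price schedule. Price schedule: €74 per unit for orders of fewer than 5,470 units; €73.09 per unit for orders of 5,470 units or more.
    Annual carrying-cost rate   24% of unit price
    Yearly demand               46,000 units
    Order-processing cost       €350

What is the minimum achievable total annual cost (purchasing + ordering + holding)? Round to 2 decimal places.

€3,413,059.60

H₁ = 24%×€74 = €17.7600;  H₂ = 24%×€73.09 = €17.5416
EOQ₁ = √(2×46,000×350/17.7600) = 1,346.50  (< 5,470, feasible at tier 1)
EOQ₂ = √(2×46,000×350/17.5416) = 1,354.86  (< 5,470 → use Q = 5,470 at tier-2 price)
TC(tier 1 (EOQ₁), Q≈1,346.5) = €3,427,913.85
TC(tier 2, Q≈5,470.0) = €3,413,059.60
Minimum at tier 2: €3,413,059.60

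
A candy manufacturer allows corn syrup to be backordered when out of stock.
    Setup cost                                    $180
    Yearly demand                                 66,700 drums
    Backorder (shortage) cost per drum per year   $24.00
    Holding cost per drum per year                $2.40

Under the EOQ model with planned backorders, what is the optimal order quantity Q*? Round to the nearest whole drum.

3,317 drums

Q* = √(2DS/H) · √((H + b)/b)
   = √(2 × 66,700 × 180 / 2.4) · √((2.4 + 24) / 24)
   = 3,163.068 × 1.0488 ≈ 3,317.45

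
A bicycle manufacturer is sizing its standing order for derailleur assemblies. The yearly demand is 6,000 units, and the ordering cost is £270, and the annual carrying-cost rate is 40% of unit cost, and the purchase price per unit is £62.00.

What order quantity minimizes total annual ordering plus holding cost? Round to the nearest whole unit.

Carrying cost H = £62 × 40% = £24.8000/unit/yr
EOQ = √(2DS/H) = √(2 × 6,000 × 270 / 24.8)
    = √(130,645.16) ≈ 361.45

361 units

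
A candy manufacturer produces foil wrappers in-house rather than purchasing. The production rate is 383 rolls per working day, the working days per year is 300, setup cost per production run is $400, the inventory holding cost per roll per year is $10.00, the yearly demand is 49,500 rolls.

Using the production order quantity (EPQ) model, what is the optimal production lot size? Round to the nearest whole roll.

Daily demand d = 49,500/300 = 165.000; p = 383; 1 − d/p = 0.56919
EPQ = √(2DS / (H(1 − d/p)))
    = √(2 × 49,500 × 400 / (10 × 0.56919)) ≈ 2,637.66

2,638 rolls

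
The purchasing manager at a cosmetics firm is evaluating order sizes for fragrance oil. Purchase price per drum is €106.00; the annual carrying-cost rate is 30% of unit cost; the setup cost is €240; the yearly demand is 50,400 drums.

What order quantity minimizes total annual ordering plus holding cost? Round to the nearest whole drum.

H = i·C = 0.3 × €106 = €31.8000 per drum-year
2DS/H = 2·50,400·240/31.8 = 760,754.72
EOQ = √760,754.72 ≈ 872.21

872 drums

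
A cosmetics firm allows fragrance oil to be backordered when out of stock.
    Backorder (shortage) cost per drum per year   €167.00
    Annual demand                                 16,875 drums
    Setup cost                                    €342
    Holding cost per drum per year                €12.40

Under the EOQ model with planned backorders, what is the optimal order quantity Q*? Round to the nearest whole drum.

1,000 drums

Q* = √(2DS/H) · √((H + b)/b)
   = √(2 × 16,875 × 342 / 12.4) · √((12.4 + 167) / 167)
   = 964.804 × 1.0365 ≈ 999.98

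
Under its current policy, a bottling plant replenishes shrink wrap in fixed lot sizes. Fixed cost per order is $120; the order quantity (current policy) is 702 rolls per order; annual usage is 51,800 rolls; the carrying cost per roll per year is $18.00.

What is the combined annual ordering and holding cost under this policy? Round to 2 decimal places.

$15,172.70

Annual ordering cost = (D/Q)·S = (51,800/702) × 120 = $8,854.70
Annual holding cost  = (Q/2)·H = (702/2) × 18 = $6,318.00
Total = $8,854.70 + $6,318.00 = $15,172.70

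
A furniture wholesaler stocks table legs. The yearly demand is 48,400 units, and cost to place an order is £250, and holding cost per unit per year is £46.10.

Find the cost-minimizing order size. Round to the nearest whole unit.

725 units

EOQ = √(2DS/H) = √(2 × 48,400 × 250 / 46.1)
    = √(524,945.77) ≈ 724.53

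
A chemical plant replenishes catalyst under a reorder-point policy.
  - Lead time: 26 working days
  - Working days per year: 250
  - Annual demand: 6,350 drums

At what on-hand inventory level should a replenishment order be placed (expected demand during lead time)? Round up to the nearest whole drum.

Daily demand d = 6,350 / 250 = 25.400 drums/day
Demand during lead time = 25.400 × 26 = 660.40
Reorder point = 660.40 → round up

661 drums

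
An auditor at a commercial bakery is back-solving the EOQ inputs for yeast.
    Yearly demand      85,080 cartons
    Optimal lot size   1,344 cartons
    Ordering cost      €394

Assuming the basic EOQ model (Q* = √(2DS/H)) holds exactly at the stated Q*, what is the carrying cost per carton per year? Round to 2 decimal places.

From Q* = √(2DS/H) ⇒ Q*² = 2DS/H.
H = 2DS / Q² = 2 × 85,080 × 394 / 1,344² = 37.1155

€37.12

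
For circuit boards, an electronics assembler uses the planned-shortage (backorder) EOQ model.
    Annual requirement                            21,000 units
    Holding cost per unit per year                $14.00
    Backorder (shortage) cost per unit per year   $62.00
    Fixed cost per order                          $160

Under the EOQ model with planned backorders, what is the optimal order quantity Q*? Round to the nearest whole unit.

767 units

Q* = √(2DS/H) · √((H + b)/b)
   = √(2 × 21,000 × 160 / 14) · √((14 + 62) / 62)
   = 692.820 × 1.1072 ≈ 767.06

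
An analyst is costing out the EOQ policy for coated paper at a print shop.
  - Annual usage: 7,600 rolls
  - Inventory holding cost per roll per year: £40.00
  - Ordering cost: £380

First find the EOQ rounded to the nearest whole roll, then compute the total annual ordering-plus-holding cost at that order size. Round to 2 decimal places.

£15,200.00

EOQ = √(2DS/H) = √(2 × 7,600 × 380 / 40)
    = √(144,400.00) ≈ 380.00 → Q = 380 rolls
Orders/yr = 7,600/380 = 20.000; ordering cost = 20.000 × £380 = £7,600.00
Average inventory = 380/2 = 190; holding cost = 190 × £40 = £7,600.00
Total = £7,600.00 + £7,600.00 = £15,200.00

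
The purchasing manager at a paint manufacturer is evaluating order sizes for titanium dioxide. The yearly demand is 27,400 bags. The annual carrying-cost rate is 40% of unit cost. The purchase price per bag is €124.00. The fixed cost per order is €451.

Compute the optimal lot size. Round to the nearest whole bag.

H = i·C = 0.4 × €124 = €49.6000 per bag-year
Optimal lot size Q* = (2 × 27,400 × €451 / €49.6)^½ ≈ 705.89

706 bags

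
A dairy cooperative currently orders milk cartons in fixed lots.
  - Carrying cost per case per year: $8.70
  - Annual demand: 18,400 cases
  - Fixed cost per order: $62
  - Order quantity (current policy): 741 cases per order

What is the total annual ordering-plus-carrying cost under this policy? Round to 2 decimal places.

$4,762.89

Orders/yr = 18,400/741 = 24.831; ordering cost = 24.831 × $62 = $1,539.54
Average inventory = 741/2 = 370.5; holding cost = 370.5 × $8.7 = $3,223.35
Total = $1,539.54 + $3,223.35 = $4,762.89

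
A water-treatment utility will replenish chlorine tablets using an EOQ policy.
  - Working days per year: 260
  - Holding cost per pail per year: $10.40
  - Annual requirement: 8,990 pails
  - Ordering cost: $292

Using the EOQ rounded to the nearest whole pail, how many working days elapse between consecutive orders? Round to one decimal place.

20.6 days

EOQ = √(2DS/H) = √(2 × 8,990 × 292 / 10.4)
    = √(504,823.08) ≈ 710.51 → Q = 711 pails
Cycle time = (working days × Q)/D = (260 × 711) / 8,990 = 20.563 days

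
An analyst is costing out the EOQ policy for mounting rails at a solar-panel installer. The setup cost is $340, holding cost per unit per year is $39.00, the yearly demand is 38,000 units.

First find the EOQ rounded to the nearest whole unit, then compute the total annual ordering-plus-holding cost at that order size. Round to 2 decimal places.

Q* = √(2·D·S / H) = √(2·38,000·340 / 39) = √662,564.1 ≈ 813.98 → Q = 814 units
Annual ordering cost = (D/Q)·S = (38,000/814) × 340 = $15,872.24
Annual holding cost  = (Q/2)·H = (814/2) × 39 = $15,873.00
Total = $15,872.24 + $15,873.00 = $31,745.24

$31,745.24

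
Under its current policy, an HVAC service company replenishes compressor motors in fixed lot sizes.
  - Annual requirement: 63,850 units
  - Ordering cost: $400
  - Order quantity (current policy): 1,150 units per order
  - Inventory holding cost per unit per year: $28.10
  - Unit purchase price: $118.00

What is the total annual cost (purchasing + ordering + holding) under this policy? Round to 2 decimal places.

Orders/yr = 63,850/1,150 = 55.522; ordering cost = 55.522 × $400 = $22,208.70
Average inventory = 1,150/2 = 575; holding cost = 575 × $28.1 = $16,157.50
Purchase cost = D·C = 63,850 × 118 = $7,534,300.00
Total = $22,208.70 + $16,157.50 + $7,534,300.00 = $7,572,666.20

$7,572,666.20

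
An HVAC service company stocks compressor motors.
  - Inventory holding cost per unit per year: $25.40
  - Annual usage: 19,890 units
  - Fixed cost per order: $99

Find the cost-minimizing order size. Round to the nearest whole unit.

394 units

Q* = √(2·D·S / H) = √(2·19,890·99 / 25.4) = √155,048.0 ≈ 393.76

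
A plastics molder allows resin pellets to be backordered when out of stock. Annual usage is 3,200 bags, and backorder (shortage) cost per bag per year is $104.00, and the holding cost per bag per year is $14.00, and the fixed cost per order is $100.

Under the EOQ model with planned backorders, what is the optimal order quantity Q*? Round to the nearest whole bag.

228 bags

Basic EOQ = √(2·3,200·100/14) = 213.809
Backorder adjustment √((H+b)/b) = √((14+104)/104) = 1.0652
Q* = 213.809 × 1.0652 ≈ 227.75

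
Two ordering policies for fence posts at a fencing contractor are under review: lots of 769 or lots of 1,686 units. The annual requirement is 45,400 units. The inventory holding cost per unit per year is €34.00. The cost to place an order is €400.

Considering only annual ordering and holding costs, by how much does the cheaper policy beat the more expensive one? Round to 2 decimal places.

For each Q, cost = (D/Q)·S + (Q/2)·H.
TC(769) = (45,400/769)×400 + (769/2)×34 = €36,688.08
TC(1,686) = (45,400/1,686)×400 + (1,686/2)×34 = €39,433.06
Cheaper: Q = 769.  Difference = €2,744.97

€2,744.97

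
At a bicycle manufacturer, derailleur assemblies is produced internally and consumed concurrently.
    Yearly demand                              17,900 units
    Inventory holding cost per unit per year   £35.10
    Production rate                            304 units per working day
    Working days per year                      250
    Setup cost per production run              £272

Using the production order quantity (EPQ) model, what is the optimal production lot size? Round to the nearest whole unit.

Daily demand d = 17,900/250 = 71.600; p = 304; 1 − d/p = 0.76447
EPQ = √(2DS / (H(1 − d/p)))
    = √(2 × 17,900 × 272 / (35.1 × 0.76447)) ≈ 602.41

602 units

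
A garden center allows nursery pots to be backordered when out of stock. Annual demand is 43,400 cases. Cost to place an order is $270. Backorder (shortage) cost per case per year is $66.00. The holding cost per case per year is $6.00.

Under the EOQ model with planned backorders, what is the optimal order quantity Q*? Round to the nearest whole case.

2,064 cases

Q* = √(2DS/H) · √((H + b)/b)
   = √(2 × 43,400 × 270 / 6) · √((6 + 66) / 66)
   = 1,976.360 × 1.0445 ≈ 2,064.24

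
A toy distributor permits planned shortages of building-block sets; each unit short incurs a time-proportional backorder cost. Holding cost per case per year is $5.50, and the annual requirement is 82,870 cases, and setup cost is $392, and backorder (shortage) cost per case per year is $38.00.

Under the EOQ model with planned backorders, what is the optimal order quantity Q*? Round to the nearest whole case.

3,677 cases

Q* = √(2DS/H) · √((H + b)/b)
   = √(2 × 82,870 × 392 / 5.5) · √((5.5 + 38) / 38)
   = 3,436.967 × 1.0699 ≈ 3,677.29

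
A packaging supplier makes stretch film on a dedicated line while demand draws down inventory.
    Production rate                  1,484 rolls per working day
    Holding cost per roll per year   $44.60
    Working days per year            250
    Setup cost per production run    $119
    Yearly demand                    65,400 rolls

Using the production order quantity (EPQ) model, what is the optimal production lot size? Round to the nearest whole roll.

Daily demand d = 65,400/250 = 261.600; p = 1484; 1 − d/p = 0.82372
EPQ = √(2DS / (H(1 − d/p)))
    = √(2 × 65,400 × 119 / (44.6 × 0.82372)) ≈ 650.91

651 rolls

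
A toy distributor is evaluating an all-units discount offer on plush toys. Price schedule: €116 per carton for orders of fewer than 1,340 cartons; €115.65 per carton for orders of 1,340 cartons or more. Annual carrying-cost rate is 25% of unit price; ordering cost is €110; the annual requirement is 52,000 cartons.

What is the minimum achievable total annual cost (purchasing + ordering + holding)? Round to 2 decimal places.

€6,037,440.03

H₁ = 25%×€116 = €29.0000;  H₂ = 25%×€115.65 = €28.9125
EOQ₁ = √(2×52,000×110/29.0000) = 628.08  (< 1,340, feasible at tier 1)
EOQ₂ = √(2×52,000×110/28.9125) = 629.03  (< 1,340 → use Q = 1,340 at tier-2 price)
TC(tier 1 (EOQ₁), Q≈628.1) = €6,050,214.28
TC(tier 2, Q≈1,340.0) = €6,037,440.03
Minimum at tier 2: €6,037,440.03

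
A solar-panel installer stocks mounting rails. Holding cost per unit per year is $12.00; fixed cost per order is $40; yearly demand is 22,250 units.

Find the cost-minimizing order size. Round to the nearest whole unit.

EOQ = √(2DS/H) = √(2 × 22,250 × 40 / 12)
    = √(148,333.33) ≈ 385.14

385 units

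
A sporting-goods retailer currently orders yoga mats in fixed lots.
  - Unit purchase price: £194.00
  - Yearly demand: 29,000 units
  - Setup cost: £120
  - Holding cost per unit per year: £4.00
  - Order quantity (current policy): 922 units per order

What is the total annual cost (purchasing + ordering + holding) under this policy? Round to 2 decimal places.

Ordering: D/Q × S = 29,000/922 × £120 = £3,774.40
Holding:  Q/2 × H = 922/2 × £4 = £1,844.00
Purchase cost = D·C = 29,000 × 194 = £5,626,000.00
Total = £3,774.40 + £1,844.00 + £5,626,000.00 = £5,631,618.40

£5,631,618.40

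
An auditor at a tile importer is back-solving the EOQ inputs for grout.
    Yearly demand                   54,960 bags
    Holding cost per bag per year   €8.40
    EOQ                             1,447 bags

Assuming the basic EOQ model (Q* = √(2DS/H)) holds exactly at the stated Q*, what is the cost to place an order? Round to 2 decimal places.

EOQ relation: Q² = 2DS/H, so rearrange for the unknown.
S = Q²H / (2D) = 1,447² × 8.4 / (2 × 54,960) = 160.0072

€160.01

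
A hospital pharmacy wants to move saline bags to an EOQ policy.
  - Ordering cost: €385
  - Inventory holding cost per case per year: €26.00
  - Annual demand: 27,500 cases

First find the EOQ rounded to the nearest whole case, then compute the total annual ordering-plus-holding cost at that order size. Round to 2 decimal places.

2DS/H = 2·27,500·385/26 = 814,423.08
EOQ = √814,423.08 ≈ 902.45 → Q = 902 cases
Ordering: D/Q × S = 27,500/902 × €385 = €11,737.80
Holding:  Q/2 × H = 902/2 × €26 = €11,726.00
Total = €11,737.80 + €11,726.00 = €23,463.80

€23,463.80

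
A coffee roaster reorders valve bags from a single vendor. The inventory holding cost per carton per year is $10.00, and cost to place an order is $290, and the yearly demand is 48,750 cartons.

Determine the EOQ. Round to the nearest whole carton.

Q* = √(2·D·S / H) = √(2·48,750·290 / 10) = √2,827,500.0 ≈ 1,681.52

1,682 cartons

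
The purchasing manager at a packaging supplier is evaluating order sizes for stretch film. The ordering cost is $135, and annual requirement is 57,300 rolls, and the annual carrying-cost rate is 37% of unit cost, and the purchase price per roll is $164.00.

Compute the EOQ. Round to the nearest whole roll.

505 rolls

H = i·C = 0.37 × $164 = $60.6800 per roll-year
Optimal lot size Q* = (2 × 57,300 × $135 / $60.68)^½ ≈ 504.94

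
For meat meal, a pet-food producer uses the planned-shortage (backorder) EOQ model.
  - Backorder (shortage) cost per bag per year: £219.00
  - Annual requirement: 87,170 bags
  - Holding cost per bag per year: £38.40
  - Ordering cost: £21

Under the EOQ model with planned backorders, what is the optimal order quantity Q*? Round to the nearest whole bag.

Q* = √(2DS/H) · √((H + b)/b)
   = √(2 × 87,170 × 21 / 38.4) · √((38.4 + 219) / 219)
   = 308.775 × 1.0841 ≈ 334.75

335 bags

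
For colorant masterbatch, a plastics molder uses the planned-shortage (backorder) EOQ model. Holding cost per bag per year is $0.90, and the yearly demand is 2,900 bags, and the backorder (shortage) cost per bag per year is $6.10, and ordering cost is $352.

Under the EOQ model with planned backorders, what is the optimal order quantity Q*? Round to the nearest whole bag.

1,613 bags

Basic EOQ = √(2·2,900·352/0.9) = 1,506.136
Backorder adjustment √((H+b)/b) = √((0.9+6.1)/6.1) = 1.0712
Q* = 1,506.136 × 1.0712 ≈ 1,613.42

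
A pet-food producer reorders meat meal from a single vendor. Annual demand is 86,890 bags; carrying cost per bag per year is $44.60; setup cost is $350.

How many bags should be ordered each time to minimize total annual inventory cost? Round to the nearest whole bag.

1,168 bags

EOQ = √(2DS/H) = √(2 × 86,890 × 350 / 44.6)
    = √(1,363,744.39) ≈ 1,167.79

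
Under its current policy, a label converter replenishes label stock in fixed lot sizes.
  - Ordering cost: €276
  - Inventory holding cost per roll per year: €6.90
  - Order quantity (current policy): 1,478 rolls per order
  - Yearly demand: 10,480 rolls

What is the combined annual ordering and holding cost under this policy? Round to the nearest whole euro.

Annual ordering cost = (D/Q)·S = (10,480/1,478) × 276 = €1,957.02
Annual holding cost  = (Q/2)·H = (1,478/2) × 6.9 = €5,099.10
Total = €1,957.02 + €5,099.10 = €7,056.12

€7,056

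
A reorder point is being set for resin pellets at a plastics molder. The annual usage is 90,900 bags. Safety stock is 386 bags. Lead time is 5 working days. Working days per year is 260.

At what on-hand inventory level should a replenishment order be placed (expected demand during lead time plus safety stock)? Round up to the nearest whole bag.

Daily demand d = 90,900 / 260 = 349.615 bags/day
Demand during lead time = 349.615 × 5 = 1,748.08
Reorder point = 1,748.08 + 386 = 2,134.08 → round up

2,135 bags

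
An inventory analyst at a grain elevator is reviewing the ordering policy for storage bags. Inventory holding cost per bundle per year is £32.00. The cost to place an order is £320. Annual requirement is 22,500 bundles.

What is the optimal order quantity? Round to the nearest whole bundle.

671 bundles

Q* = √(2·D·S / H) = √(2·22,500·320 / 32) = √450,000.0 ≈ 670.82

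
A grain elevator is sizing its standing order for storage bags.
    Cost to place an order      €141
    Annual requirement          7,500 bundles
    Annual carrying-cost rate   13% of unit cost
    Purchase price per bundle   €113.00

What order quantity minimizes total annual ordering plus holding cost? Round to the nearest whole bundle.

H = i·C = 0.13 × €113 = €14.6900 per bundle-year
Optimal lot size Q* = (2 × 7,500 × €141 / €14.69)^½ ≈ 379.44

379 bundles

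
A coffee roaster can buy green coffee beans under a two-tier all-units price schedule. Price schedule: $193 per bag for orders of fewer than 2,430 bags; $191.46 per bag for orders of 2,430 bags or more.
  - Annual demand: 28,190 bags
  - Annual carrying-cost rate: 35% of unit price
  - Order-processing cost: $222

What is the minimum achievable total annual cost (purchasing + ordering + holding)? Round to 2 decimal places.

$5,469,747.14

H₁ = 35%×$193 = $67.5500;  H₂ = 35%×$191.46 = $67.0110
EOQ₁ = √(2×28,190×222/67.5500) = 430.45  (< 2,430, feasible at tier 1)
EOQ₂ = √(2×28,190×222/67.0110) = 432.18  (< 2,430 → use Q = 2,430 at tier-2 price)
TC(tier 1 (EOQ₁), Q≈430.5) = $5,469,747.14
TC(tier 2, Q≈2,430.0) = $5,481,251.15
Minimum at tier 1 (EOQ₁): $5,469,747.14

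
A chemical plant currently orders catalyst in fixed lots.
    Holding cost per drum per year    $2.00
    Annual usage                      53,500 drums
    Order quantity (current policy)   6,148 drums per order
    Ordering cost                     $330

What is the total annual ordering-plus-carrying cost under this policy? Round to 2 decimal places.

$9,019.67

Annual ordering cost = (D/Q)·S = (53,500/6,148) × 330 = $2,871.67
Annual holding cost  = (Q/2)·H = (6,148/2) × 2 = $6,148.00
Total = $2,871.67 + $6,148.00 = $9,019.67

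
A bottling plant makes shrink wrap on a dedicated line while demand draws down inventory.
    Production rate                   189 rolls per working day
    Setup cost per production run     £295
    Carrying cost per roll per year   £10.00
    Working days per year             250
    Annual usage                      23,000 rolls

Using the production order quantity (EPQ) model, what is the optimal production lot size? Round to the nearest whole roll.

d = 23,000/250 = 92.0000 rolls/day;  effective holding cost H(1 − d/p) = 10·(1 − 92.0000/189) = 5.13228
Q* = √(2DS / H_eff) = √(2·23,000·295 / 5.13228) ≈ 1,626.05

1,626 rolls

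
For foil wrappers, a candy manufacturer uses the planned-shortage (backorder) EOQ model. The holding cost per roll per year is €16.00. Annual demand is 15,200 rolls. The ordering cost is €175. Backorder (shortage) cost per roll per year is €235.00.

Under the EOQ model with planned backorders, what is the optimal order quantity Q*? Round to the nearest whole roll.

596 rolls

Q* = √(2DS/H) · √((H + b)/b)
   = √(2 × 15,200 × 175 / 16) · √((16 + 235) / 235)
   = 576.628 × 1.0335 ≈ 595.93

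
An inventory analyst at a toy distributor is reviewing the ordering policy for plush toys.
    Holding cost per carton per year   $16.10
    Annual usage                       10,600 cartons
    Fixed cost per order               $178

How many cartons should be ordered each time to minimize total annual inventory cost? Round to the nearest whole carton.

EOQ = √(2DS/H) = √(2 × 10,600 × 178 / 16.1)
    = √(234,385.09) ≈ 484.13

484 cartons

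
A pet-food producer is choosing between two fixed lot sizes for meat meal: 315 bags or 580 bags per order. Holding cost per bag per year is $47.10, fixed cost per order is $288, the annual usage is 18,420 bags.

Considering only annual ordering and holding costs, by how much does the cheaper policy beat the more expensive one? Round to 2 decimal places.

$1,453.91

TC(Q) = (D/Q)S + (Q/2)H
TC(315) = (18,420/315)×288 + (315/2)×47.1 = $24,259.39
TC(580) = (18,420/580)×288 + (580/2)×47.1 = $22,805.48
|ΔTC| = |$24,259.39 − $22,805.48| = $1,453.91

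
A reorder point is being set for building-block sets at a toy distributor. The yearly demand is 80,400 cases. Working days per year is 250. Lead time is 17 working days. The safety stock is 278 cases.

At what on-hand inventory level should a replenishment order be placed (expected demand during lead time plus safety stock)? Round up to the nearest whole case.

5,746 cases

Daily demand d = 80,400 / 250 = 321.600 cases/day
Demand during lead time = 321.600 × 17 = 5,467.20
Reorder point = 5,467.20 + 278 = 5,745.20 → round up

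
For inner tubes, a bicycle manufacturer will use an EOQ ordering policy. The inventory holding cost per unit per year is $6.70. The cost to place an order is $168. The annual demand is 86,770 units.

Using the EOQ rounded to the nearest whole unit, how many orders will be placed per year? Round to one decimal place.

2DS/H = 2·86,770·168/6.7 = 4,351,450.75
EOQ = √4,351,450.75 ≈ 2,086.01 → Q = 2,086
Orders per year = D/Q = 86,770 / 2,086 = 41.596

41.6 orders per year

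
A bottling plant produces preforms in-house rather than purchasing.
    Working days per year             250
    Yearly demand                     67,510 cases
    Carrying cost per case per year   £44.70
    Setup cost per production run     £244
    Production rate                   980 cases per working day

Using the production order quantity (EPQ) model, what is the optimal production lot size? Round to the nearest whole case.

d = 67,510/250 = 270.0400 cases/day;  effective holding cost H(1 − d/p) = 44.7·(1 − 270.0400/980) = 32.38287
Q* = √(2DS / H_eff) = √(2·67,510·244 / 32.38287) ≈ 1,008.64

1,009 cases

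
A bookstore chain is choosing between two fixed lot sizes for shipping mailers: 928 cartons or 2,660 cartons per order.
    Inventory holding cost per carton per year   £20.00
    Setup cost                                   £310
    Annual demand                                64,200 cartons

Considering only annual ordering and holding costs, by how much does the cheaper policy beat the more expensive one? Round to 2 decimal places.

£3,355.83

For each Q, cost = (D/Q)·S + (Q/2)·H.
TC(928) = (64,200/928)×310 + (928/2)×20 = £30,726.12
TC(2,660) = (64,200/2,660)×310 + (2,660/2)×20 = £34,081.95
|ΔTC| = |£30,726.12 − £34,081.95| = £3,355.83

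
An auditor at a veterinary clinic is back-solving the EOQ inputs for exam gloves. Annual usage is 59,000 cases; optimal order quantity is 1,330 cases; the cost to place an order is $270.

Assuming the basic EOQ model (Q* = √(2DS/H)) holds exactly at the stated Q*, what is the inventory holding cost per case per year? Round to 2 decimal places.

$18.01

EOQ relation: Q² = 2DS/H, so rearrange for the unknown.
H = 2DS / Q² = 2 × 59,000 × 270 / 1,330² = 18.0112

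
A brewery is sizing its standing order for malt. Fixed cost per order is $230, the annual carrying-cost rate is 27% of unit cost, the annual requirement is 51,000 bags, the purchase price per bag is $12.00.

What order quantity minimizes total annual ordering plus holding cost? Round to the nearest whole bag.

Carrying cost H = $12 × 27% = $3.2400/bag/yr
Q* = √(2·D·S / H) = √(2·51,000·230 / 3.24) = √7,240,740.7 ≈ 2,690.86

2,691 bags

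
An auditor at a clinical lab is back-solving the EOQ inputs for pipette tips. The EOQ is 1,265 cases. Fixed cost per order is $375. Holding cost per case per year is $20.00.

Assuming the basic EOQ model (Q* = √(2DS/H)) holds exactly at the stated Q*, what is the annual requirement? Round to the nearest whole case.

EOQ relation: Q² = 2DS/H, so rearrange for the unknown.
D = Q²H / (2S) = 1,265² × 20 / (2 × 375) = 42,672.67

42,673 cases per year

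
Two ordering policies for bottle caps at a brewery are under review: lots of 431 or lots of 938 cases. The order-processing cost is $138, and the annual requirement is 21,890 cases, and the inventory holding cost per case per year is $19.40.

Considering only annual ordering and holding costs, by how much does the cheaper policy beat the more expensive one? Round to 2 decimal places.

For each Q, cost = (D/Q)·S + (Q/2)·H.
TC(431) = (21,890/431)×138 + (431/2)×19.4 = $11,189.56
TC(938) = (21,890/938)×138 + (938/2)×19.4 = $12,319.09
|ΔTC| = |$11,189.56 − $12,319.09| = $1,129.53

$1,129.53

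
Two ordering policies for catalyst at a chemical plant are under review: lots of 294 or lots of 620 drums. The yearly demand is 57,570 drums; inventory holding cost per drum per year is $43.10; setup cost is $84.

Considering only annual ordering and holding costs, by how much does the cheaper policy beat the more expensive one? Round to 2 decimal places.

$1,623.46

For each Q, cost = (D/Q)·S + (Q/2)·H.
TC(294) = (57,570/294)×84 + (294/2)×43.1 = $22,784.27
TC(620) = (57,570/620)×84 + (620/2)×43.1 = $21,160.81
Lots of 620 are cheaper by $1,623.46.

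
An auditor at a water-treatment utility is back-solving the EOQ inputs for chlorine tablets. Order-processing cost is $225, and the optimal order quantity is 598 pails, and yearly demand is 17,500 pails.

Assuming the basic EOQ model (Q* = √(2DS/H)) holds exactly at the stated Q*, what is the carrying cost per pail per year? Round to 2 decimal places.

$22.02

Since Q* = (2DS/H)^½, squaring gives Q*²·H = 2DS.
H = 2DS / Q² = 2 × 17,500 × 225 / 598² = 22.0216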